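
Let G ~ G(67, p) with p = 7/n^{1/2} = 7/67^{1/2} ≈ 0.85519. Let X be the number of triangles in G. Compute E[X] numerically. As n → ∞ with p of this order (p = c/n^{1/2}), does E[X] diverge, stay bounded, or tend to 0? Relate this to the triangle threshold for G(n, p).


Number of potential triangles: C(67, 3) = 47905.
Each occurs with probability p³ ≈ (0.85519)³ ≈ 6.2543462e-01.
By linearity: E[X] = C(67, 3)·p³ ≈ 47905 · 6.2543462e-01 ≈ 29961.44538.
Since α = 1/2 < 1, p = c/n^{1/2} ≫ 1/n is above the triangle threshold p ~ 1/n. Asymptotically E[X] ~ (c³/6)·n^{3(1−α)} = (7³/6)·n^{1.5} → ∞; triangles are abundant w.h.p.

E[X] ≈ 29961.44538; in regime p = Θ(1/n^{1/2}) E[X] diverges (above the triangle threshold p ~ 1/n).


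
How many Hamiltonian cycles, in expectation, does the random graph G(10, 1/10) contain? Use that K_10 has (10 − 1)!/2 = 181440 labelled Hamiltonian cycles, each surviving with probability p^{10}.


K_10 has (10 − 1)!/2 = 181440 labelled Hamiltonian cycles.
For each such Hamiltonian cycle H, let X_H = 1 if all 10 edges of H are present in G. Then P[X_H = 1] = p^{10} = (1/10)^{10} = 1/10000000000.
Summing the indicators: E[X] = Σ_H E[X_H] = 181440 · p^{10} = 181440 · 1/10000000000 = 567/31250000.
Numerically: E[X] ≈ 1.8144e-05.

E[X] = 181440 · (1/10)^{10} = 567/31250000 ≈ 1.8144e-05.


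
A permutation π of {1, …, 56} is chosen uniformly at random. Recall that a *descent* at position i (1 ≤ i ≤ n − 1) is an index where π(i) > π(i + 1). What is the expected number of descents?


Write X = Σ X_I over i = 1, …, 55, with X_I the indicator of one descent.
There are 55 indicators.
For each fixed i, the pair (π(i), π(i+1)) is a uniformly random ordered pair of distinct values from {1, …, 56}; by symmetry P[π(i) > π(i+1)] = 1/2.
By linearity: E[X] = 55 · (1/2) = (56 − 1) · (1/2) = 55/2 ≈ 27.500.

E[X] = 55/2 = 27.500.


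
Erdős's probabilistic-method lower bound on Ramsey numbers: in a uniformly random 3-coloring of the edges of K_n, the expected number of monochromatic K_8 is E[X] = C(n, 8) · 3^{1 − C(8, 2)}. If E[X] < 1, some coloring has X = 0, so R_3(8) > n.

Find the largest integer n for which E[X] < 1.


We need C(n, 8) · 3^{1 − 28} < 1, i.e. C(n, 8) < 3^{28 − 1} = 7625597484987.
Check values of n near the boundary:
  n = 153: C(153, 8) = 6183023199255; 6183023199255 < 7625597484987? YES
  n = 154: C(154, 8) = 6521818990995; 6521818990995 < 7625597484987? YES
  n = 155: C(155, 8) = 6876747915675; 6876747915675 < 7625597484987? YES
  n = 156: C(156, 8) = 7248464019225; 7248464019225 < 7625597484987? YES
  n = 157: C(157, 8) = 7637643295425; 7637643295425 < 7625597484987? NO
The largest n with C(n, 8) < 7625597484987 is n = 156 (where E[X] = 805384891025/847288609443 ≈ 0.9505437). Hence R_3(8) > 156, i.e. R_3(8) ≥ 157.

Largest n = 156; hence R_3(8) > 156.


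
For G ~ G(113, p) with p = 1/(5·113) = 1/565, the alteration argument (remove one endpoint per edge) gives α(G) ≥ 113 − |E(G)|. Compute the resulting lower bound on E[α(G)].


E[|E(G)|] = C(113, 2)·p = 6328 · (1/565) = 56/5.
E[α(G)] ≥ n − E[|E(G)|] = 113 − 56/5 = 509/5.
Numerically: ≈ 101.800.
(This is only a lower bound; the true E[α(G)] may be larger.)

E[α(G)] ≥ 509/5 ≈ 101.800.


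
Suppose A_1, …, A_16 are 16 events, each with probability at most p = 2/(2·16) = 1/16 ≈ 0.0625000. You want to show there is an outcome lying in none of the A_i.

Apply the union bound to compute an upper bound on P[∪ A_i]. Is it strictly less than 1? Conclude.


Union bound: P[∪_{i=1}^{16} A_i] ≤ Σ_i P[A_i] ≤ 16·p = 16·(1/16) = 1.
Numerically: 1 ≈ 1.0000000.
Is 1 < 1? NO.
Since the bound 1 is ≥ 1, the union bound is uninformative here; it does NOT by itself certify existence.

16·p = 1 ≈ 1.0000000; existence NOT certified by the union bound.


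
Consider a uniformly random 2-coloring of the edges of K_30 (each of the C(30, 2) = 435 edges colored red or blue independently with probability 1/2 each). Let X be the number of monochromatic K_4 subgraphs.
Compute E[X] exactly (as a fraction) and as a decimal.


Let X = Σ_S X_S over the C(30, 4) = 27405 subsets S of size 4, where X_S = 1 if the K_4 on S is monochromatic.
For a fixed S, the K_4 on S has C(4, 2) = 6 edges. P[all 6 edges red] = (1/2)^6, and likewise for blue, so P[monochromatic] = 2·(1/2)^6 = 2^{1 − 6} = 1/32.
Summing: E[X] = C(30, 4) · 2^{1 − 6} = 27405 · 1/32 = 27405/32.
Numerically: E[X] ≈ 856.406.

E[X] = C(30,4)·2^(1−C(4,2)) = 27405/32 ≈ 856.406.


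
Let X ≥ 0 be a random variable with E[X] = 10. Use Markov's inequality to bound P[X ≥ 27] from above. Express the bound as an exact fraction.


μ = E[X] = 10, a = 27.
Markov: P[X ≥ 27] ≤ μ/a = (10)/27 = 10/27.
Numerically: ≈ 0.3704.
(Since a = 27 > μ = 10.0000, the bound 10/27 is < 1 and informative.)

P[X ≥ 27] ≤ 10/27 ≈ 0.3704.


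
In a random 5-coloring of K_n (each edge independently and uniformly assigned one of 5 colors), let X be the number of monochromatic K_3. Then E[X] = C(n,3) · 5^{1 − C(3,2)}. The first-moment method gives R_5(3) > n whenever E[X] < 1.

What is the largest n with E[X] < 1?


We need C(n, 3) · 5^{1 − 3} < 1, i.e. C(n, 3) < 5^{3 − 1} = 25.
Check values of n near the boundary:
  n = 3: C(3, 3) = 1; 1 < 25? YES
  n = 4: C(4, 3) = 4; 4 < 25? YES
  n = 5: C(5, 3) = 10; 10 < 25? YES
  n = 6: C(6, 3) = 20; 20 < 25? YES
  n = 7: C(7, 3) = 35; 35 < 25? NO
The largest n with C(n, 3) < 25 is n = 6 (where E[X] = 4/5 ≈ 0.800). Hence R_5(3) > 6, i.e. R_5(3) ≥ 7.

Largest n = 6; hence R_5(3) > 6.


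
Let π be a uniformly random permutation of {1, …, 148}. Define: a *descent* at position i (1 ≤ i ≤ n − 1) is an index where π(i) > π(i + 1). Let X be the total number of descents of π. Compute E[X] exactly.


Write X = Σ X_I over i = 1, …, 147, with X_I the indicator of one descent.
There are 147 indicators.
For each fixed i, the pair (π(i), π(i+1)) is a uniformly random ordered pair of distinct values from {1, …, 148}; by symmetry P[π(i) > π(i+1)] = 1/2.
By linearity: E[X] = 147 · (1/2) = (148 − 1) · (1/2) = 147/2 ≈ 73.500000.

E[X] = 147/2 = 73.500000.


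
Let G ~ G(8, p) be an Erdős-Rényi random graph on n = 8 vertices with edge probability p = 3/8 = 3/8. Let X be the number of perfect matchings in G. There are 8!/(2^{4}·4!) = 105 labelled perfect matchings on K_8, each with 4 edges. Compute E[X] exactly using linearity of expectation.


K_8 has 8!/(2^{4}·4!) = 105 labelled perfect matchings.
For each such perfect matching H, let X_H = 1 if all 4 edges of H are present in G. Then P[X_H = 1] = p^{4} = (3/8)^{4} = 81/4096.
By linearity of expectation: E[X] = Σ_H E[X_H] = 105 · p^{4} = 105 · 81/4096 = 8505/4096.
Numerically: E[X] ≈ 2.08.

E[X] = 105 · (3/8)^{4} = 8505/4096 ≈ 2.08.


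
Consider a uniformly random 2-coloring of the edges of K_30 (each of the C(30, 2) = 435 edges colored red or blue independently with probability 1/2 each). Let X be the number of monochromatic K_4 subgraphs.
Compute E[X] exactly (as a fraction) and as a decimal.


Let X = Σ_S X_S over the C(30, 4) = 27405 subsets S of size 4, where X_S = 1 if the K_4 on S is monochromatic.
For a fixed S, the K_4 on S has C(4, 2) = 6 edges. P[all 6 edges red] = (1/2)^6, and likewise for blue, so P[monochromatic] = 2·(1/2)^6 = 2^{1 − 6} = 1/32.
Summing: E[X] = C(30, 4) · 2^{1 − 6} = 27405 · 1/32 = 27405/32.
Numerically: E[X] ≈ 856.4062.

E[X] = C(30,4)·2^(1−C(4,2)) = 27405/32 ≈ 856.4062.


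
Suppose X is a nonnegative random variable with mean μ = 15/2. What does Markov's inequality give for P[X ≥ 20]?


μ = E[X] = 15/2, a = 20.
Markov: P[X ≥ 20] ≤ μ/a = (15/2)/20 = 3/8.
Numerically: ≈ 0.375.
(Since a = 20 > μ = 7.500, the bound 3/8 is < 1 and informative.)

P[X ≥ 20] ≤ 3/8 ≈ 0.375.


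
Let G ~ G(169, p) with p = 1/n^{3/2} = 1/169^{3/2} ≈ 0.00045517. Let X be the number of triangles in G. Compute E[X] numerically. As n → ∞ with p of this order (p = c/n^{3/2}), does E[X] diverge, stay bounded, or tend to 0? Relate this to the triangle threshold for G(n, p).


Number of potential triangles: C(169, 3) = 790244.
Each occurs with probability p³ ≈ (0.00045517)³ ≈ 9.4299595e-11.
By linearity: E[X] = C(169, 3)·p³ ≈ 790244 · 9.4299595e-11 ≈ 0.00007.
Since α = 3/2 > 1, p = c/n^{3/2} = o(1/n) is below the triangle threshold p ~ 1/n. Asymptotically E[X] ~ (c³/6)·n^{3(1−α)} = (1³/6)·n^{-1.5} → 0, so by Markov's inequality G has no triangles w.h.p.

E[X] ≈ 0.00007; in regime p = Θ(1/n^{3/2}) E[X] tends to 0 (below the triangle threshold p ~ 1/n).


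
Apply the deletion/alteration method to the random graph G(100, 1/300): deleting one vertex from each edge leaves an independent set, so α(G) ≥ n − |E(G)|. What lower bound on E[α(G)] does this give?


E[|E(G)|] = C(100, 2)·p = 4950 · (1/300) = 33/2.
E[α(G)] ≥ n − E[|E(G)|] = 100 − 33/2 = 167/2.
Numerically: ≈ 83.500000.
(This is only a lower bound; the true E[α(G)] may be larger.)

E[α(G)] ≥ 167/2 ≈ 83.500000.


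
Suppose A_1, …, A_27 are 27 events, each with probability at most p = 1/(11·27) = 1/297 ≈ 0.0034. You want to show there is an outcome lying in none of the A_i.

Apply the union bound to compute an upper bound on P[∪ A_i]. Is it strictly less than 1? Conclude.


Union bound: P[∪_{i=1}^{27} A_i] ≤ Σ_i P[A_i] ≤ 27·p = 27·(1/297) = 1/11.
Numerically: 1/11 ≈ 0.0909.
Is 1/11 < 1? YES.
Since P[∪ A_i] ≤ 1/11 < 1, the complement has P[∩ A_i^c] ≥ 1 − 1/11 = 10/11 > 0, so some outcome avoids every A_i.

27·p = 1/11 ≈ 0.0909; existence CERTIFIED by the union bound.


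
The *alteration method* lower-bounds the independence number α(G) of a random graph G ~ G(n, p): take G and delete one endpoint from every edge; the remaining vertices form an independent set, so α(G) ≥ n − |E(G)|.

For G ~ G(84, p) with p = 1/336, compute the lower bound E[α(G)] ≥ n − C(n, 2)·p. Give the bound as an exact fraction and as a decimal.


E[|E(G)|] = C(84, 2)·p = 3486 · (1/336) = 83/8.
E[α(G)] ≥ n − E[|E(G)|] = 84 − 83/8 = 589/8.
Numerically: ≈ 73.625.
(This is only a lower bound; the true E[α(G)] may be larger.)

E[α(G)] ≥ 589/8 ≈ 73.625.


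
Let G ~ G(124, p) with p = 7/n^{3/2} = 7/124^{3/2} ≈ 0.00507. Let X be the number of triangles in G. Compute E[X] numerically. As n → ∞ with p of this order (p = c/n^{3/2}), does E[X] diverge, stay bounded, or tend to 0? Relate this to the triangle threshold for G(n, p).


Number of potential triangles: C(124, 3) = 310124.
Each occurs with probability p³ ≈ (0.00507)³ ≈ 1.302856e-07.
By linearity: E[X] = C(124, 3)·p³ ≈ 310124 · 1.302856e-07 ≈ 0.0404.
Since α = 3/2 > 1, p = c/n^{3/2} = o(1/n) is below the triangle threshold p ~ 1/n. Asymptotically E[X] ~ (c³/6)·n^{3(1−α)} = (7³/6)·n^{-1.5} → 0, so by Markov's inequality G has no triangles w.h.p.

E[X] ≈ 0.0404; in regime p = Θ(1/n^{3/2}) E[X] tends to 0 (below the triangle threshold p ~ 1/n).


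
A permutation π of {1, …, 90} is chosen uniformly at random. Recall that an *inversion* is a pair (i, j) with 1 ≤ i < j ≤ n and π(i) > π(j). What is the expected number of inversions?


Write X = Σ X_I over the C(90, 2) = 4005 pairs i < j, with X_I the indicator of one inversion.
There are 4005 indicators.
For each fixed pair i < j, the values π(i) and π(j) are two distinct elements of {1, …, 90} in uniformly random order; by symmetry P[π(i) > π(j)] = 1/2.
By linearity: E[X] = 4005 · (1/2) = C(90, 2) · (1/2) = 4005/2 = 4005/2 ≈ 2002.50000.

E[X] = 4005/2 = 2002.50000.


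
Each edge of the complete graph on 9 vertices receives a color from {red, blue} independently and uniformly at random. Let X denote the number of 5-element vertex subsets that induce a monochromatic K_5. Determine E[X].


Let X = Σ_S X_S over the C(9, 5) = 126 subsets S of size 5, where X_S = 1 if the K_5 on S is monochromatic.
For a fixed S, the K_5 on S has C(5, 2) = 10 edges. P[all 10 edges red] = (1/2)^10, and likewise for blue, so P[monochromatic] = 2·(1/2)^10 = 2^{1 − 10} = 1/512.
Summing: E[X] = C(9, 5) · 2^{1 − 10} = 126 · 1/512 = 63/256.
Numerically: E[X] ≈ 0.2461.

E[X] = C(9,5)·2^(1−C(5,2)) = 63/256 ≈ 0.2461.


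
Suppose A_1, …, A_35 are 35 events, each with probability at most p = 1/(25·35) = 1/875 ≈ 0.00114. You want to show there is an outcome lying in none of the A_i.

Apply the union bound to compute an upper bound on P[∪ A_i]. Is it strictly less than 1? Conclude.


Union bound: P[∪_{i=1}^{35} A_i] ≤ Σ_i P[A_i] ≤ 35·p = 35·(1/875) = 1/25.
Numerically: 1/25 ≈ 0.04000.
Is 1/25 < 1? YES.
Since P[∪ A_i] ≤ 1/25 < 1, the complement has P[∩ A_i^c] ≥ 1 − 1/25 = 24/25 > 0, so some outcome avoids every A_i.

35·p = 1/25 ≈ 0.04000; existence CERTIFIED by the union bound.


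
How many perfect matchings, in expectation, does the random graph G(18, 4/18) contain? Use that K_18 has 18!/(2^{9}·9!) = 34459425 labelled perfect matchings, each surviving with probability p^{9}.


K_18 has 18!/(2^{9}·9!) = 34459425 labelled perfect matchings.
For each such perfect matching H, let X_H = 1 if all 9 edges of H are present in G. Then P[X_H = 1] = p^{9} = (2/9)^{9} = 512/387420489.
Summing the indicators: E[X] = Σ_H E[X_H] = 34459425 · p^{9} = 34459425 · 512/387420489 = 217817600/4782969.
Numerically: E[X] ≈ 45.54.

E[X] = 34459425 · (2/9)^{9} = 217817600/4782969 ≈ 45.54.


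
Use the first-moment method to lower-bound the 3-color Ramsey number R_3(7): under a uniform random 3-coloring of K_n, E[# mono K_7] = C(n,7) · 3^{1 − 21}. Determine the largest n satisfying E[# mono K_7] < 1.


We need C(n, 7) · 3^{1 − 21} < 1, i.e. C(n, 7) < 3^{21 − 1} = 3486784401.
Check values of n near the boundary:
  n = 76: C(76, 7) = 2186189400; 2186189400 < 3486784401? YES
  n = 77: C(77, 7) = 2404808340; 2404808340 < 3486784401? YES
  n = 78: C(78, 7) = 2641902120; 2641902120 < 3486784401? YES
  n = 79: C(79, 7) = 2898753715; 2898753715 < 3486784401? YES
  n = 80: C(80, 7) = 3176716400; 3176716400 < 3486784401? YES
  n = 81: C(81, 7) = 3477216600; 3477216600 < 3486784401? YES
  n = 82: C(82, 7) = 3801756816; 3801756816 < 3486784401? NO
  n = 83: C(83, 7) = 4151918628; 4151918628 < 3486784401? NO
The largest n with C(n, 7) < 3486784401 is n = 81 (where E[X] = 42928600/43046721 ≈ 0.997256). Hence R_3(7) > 81, i.e. R_3(7) ≥ 82.

Largest n = 81; hence R_3(7) > 81.


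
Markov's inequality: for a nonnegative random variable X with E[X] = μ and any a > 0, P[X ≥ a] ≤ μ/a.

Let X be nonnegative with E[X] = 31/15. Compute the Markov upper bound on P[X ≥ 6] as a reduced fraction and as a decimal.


μ = E[X] = 31/15, a = 6.
Markov: P[X ≥ 6] ≤ μ/a = (31/15)/6 = 31/90.
Numerically: ≈ 0.3444.
(Since a = 6 > μ = 2.0667, the bound 31/90 is < 1 and informative.)

P[X ≥ 6] ≤ 31/90 ≈ 0.3444.


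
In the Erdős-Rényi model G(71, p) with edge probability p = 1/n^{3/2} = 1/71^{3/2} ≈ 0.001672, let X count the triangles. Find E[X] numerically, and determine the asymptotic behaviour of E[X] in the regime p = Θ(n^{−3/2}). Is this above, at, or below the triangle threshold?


Number of potential triangles: C(71, 3) = 57155.
Each occurs with probability p³ ≈ (0.001672)³ ≈ 4.670221e-09.
By linearity: E[X] = C(71, 3)·p³ ≈ 57155 · 4.670221e-09 ≈ 0.0003.
Since α = 3/2 > 1, p = c/n^{3/2} = o(1/n) is below the triangle threshold p ~ 1/n. Asymptotically E[X] ~ (c³/6)·n^{3(1−α)} = (1³/6)·n^{-1.5} → 0, so by Markov's inequality G has no triangles w.h.p.

E[X] ≈ 0.0003; in regime p = Θ(1/n^{3/2}) E[X] tends to 0 (below the triangle threshold p ~ 1/n).


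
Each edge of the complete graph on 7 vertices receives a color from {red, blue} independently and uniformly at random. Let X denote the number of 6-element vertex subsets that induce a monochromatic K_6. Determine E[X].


Let X = Σ_S X_S over the C(7, 6) = 7 subsets S of size 6, where X_S = 1 if the K_6 on S is monochromatic.
For a fixed S, the K_6 on S has C(6, 2) = 15 edges. P[all 15 edges red] = (1/2)^15, and likewise for blue, so P[monochromatic] = 2·(1/2)^15 = 2^{1 − 15} = 1/16384.
Summing: E[X] = C(7, 6) · 2^{1 − 15} = 7 · 1/16384 = 7/16384.
Numerically: E[X] ≈ 0.000.

E[X] = C(7,6)·2^(1−C(6,2)) = 7/16384 ≈ 0.000.


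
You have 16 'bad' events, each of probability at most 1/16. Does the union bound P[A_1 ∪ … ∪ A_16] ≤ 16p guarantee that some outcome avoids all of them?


Union bound: P[∪_{i=1}^{16} A_i] ≤ Σ_i P[A_i] ≤ 16·p = 16·(1/16) = 1.
Numerically: 1 ≈ 1.0000000.
Is 1 < 1? NO.
Since the bound 1 is ≥ 1, the union bound is uninformative here; it does NOT by itself certify existence.

16·p = 1 ≈ 1.0000000; existence NOT certified by the union bound.


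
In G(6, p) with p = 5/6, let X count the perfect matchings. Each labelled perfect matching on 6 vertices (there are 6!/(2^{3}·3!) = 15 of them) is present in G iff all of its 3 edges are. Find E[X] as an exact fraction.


K_6 has 6!/(2^{3}·3!) = 15 labelled perfect matchings.
For each such perfect matching H, let X_H = 1 if all 3 edges of H are present in G. Then P[X_H = 1] = p^{3} = (5/6)^{3} = 125/216.
By linearity: E[X] = Σ_H E[X_H] = 15 · p^{3} = 15 · 125/216 = 625/72.
Numerically: E[X] ≈ 8.68056.

E[X] = 15 · (5/6)^{3} = 625/72 ≈ 8.68056.


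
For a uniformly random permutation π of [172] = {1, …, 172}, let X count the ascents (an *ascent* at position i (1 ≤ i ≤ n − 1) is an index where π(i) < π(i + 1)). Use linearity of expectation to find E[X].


Write X = Σ X_I over i = 1, …, 171, with X_I the indicator of one ascent.
There are 171 indicators.
For each fixed i, the pair (π(i), π(i+1)) is a uniformly random ordered pair of distinct values from {1, …, 172}; by symmetry P[π(i) < π(i+1)] = 1/2.
By linearity: E[X] = 171 · (1/2) = (172 − 1) · (1/2) = 171/2 ≈ 85.5000.

E[X] = 171/2 = 85.5000.


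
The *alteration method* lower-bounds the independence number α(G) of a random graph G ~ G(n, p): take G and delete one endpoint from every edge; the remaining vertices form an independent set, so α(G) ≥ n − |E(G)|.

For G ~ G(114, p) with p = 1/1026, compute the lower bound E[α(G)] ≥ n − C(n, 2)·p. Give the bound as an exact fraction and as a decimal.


E[|E(G)|] = C(114, 2)·p = 6441 · (1/1026) = 113/18.
E[α(G)] ≥ n − E[|E(G)|] = 114 − 113/18 = 1939/18.
Numerically: ≈ 107.7222.
(This is only a lower bound; the true E[α(G)] may be larger.)

E[α(G)] ≥ 1939/18 ≈ 107.7222.


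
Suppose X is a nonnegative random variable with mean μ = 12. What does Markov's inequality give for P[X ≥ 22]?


μ = E[X] = 12, a = 22.
Markov: P[X ≥ 22] ≤ μ/a = (12)/22 = 6/11.
Numerically: ≈ 0.5455.
(Since a = 22 > μ = 12.0000, the bound 6/11 is < 1 and informative.)

P[X ≥ 22] ≤ 6/11 ≈ 0.5455.


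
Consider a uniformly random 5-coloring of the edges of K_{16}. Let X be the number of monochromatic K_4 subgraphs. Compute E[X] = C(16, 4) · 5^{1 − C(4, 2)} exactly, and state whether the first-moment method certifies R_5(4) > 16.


E[X] = C(16, 4) · 5^{1 − 6} = 1820 · 5^{−5} = 1820/3125.
As a reduced fraction: E[X] = 364/625 ≈ 0.5824.
Is E[X] < 1? YES.
Since E[X] < 1, there exists a 5-coloring of K_{16} with no monochromatic K_4; hence R_5(4) > 16.

E[X] = 364/625 ≈ 0.5824; E[X] < 1, so R_5(4) > 16.


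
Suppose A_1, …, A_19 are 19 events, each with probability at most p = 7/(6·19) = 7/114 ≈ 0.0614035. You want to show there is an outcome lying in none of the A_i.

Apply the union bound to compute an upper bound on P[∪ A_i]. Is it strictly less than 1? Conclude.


Union bound: P[∪_{i=1}^{19} A_i] ≤ Σ_i P[A_i] ≤ 19·p = 19·(7/114) = 7/6.
Numerically: 7/6 ≈ 1.1666667.
Is 7/6 < 1? NO.
Since the bound 7/6 is ≥ 1, the union bound is uninformative here; it does NOT by itself certify existence.

19·p = 7/6 ≈ 1.1666667; existence NOT certified by the union bound.


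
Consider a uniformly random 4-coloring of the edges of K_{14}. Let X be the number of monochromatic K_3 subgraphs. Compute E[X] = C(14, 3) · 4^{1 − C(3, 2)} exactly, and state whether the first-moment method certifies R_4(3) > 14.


E[X] = C(14, 3) · 4^{1 − 3} = 364 · 4^{−2} = 364/16.
As a reduced fraction: E[X] = 91/4 ≈ 22.750000.
Is E[X] < 1? NO.
Since E[X] ≥ 1, the first-moment bound is inconclusive at n = 14; it does NOT by itself certify R_4(3) > 14.

E[X] = 91/4 ≈ 22.750000; E[X] ≥ 1; first-moment method inconclusive here.


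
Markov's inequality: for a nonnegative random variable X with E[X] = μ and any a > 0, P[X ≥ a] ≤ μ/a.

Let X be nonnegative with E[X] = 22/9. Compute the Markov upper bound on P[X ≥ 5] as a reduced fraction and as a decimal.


μ = E[X] = 22/9, a = 5.
Markov: P[X ≥ 5] ≤ μ/a = (22/9)/5 = 22/45.
Numerically: ≈ 0.489.
(Since a = 5 > μ = 2.444, the bound 22/45 is < 1 and informative.)

P[X ≥ 5] ≤ 22/45 ≈ 0.489.


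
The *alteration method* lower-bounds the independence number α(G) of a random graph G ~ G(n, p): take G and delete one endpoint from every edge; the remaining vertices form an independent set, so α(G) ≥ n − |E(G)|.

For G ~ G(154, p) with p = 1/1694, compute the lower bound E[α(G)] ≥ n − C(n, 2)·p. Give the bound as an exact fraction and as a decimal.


E[|E(G)|] = C(154, 2)·p = 11781 · (1/1694) = 153/22.
E[α(G)] ≥ n − E[|E(G)|] = 154 − 153/22 = 3235/22.
Numerically: ≈ 147.0455.
(This is only a lower bound; the true E[α(G)] may be larger.)

E[α(G)] ≥ 3235/22 ≈ 147.0455.


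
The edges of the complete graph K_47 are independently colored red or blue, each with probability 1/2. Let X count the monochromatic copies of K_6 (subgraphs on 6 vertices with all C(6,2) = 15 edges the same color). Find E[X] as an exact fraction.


Let X = Σ_S X_S over the C(47, 6) = 10737573 subsets S of size 6, where X_S = 1 if the K_6 on S is monochromatic.
For a fixed S, the K_6 on S has C(6, 2) = 15 edges. P[all 15 edges red] = (1/2)^15, and likewise for blue, so P[monochromatic] = 2·(1/2)^15 = 2^{1 − 15} = 1/16384.
By linearity of expectation: E[X] = C(47, 6) · 2^{1 − 15} = 10737573 · 1/16384 = 10737573/16384.
Numerically: E[X] ≈ 655.36945.

E[X] = C(47,6)·2^(1−C(6,2)) = 10737573/16384 ≈ 655.36945.


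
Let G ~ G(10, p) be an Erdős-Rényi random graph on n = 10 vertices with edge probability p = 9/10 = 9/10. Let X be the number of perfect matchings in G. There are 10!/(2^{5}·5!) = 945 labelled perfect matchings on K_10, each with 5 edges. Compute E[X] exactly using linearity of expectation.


K_10 has 10!/(2^{5}·5!) = 945 labelled perfect matchings.
For each such perfect matching H, let X_H = 1 if all 5 edges of H are present in G. Then P[X_H = 1] = p^{5} = (9/10)^{5} = 59049/100000.
By linearity of expectation: E[X] = Σ_H E[X_H] = 945 · p^{5} = 945 · 59049/100000 = 11160261/20000.
Numerically: E[X] ≈ 558.

E[X] = 945 · (9/10)^{5} = 11160261/20000 ≈ 558.


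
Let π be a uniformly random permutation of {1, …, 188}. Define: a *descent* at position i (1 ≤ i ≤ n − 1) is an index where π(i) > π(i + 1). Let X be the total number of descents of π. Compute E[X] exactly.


Write X = Σ X_I over i = 1, …, 187, with X_I the indicator of one descent.
There are 187 indicators.
For each fixed i, the pair (π(i), π(i+1)) is a uniformly random ordered pair of distinct values from {1, …, 188}; by symmetry P[π(i) > π(i+1)] = 1/2.
By linearity: E[X] = 187 · (1/2) = (188 − 1) · (1/2) = 187/2 ≈ 93.500000.

E[X] = 187/2 = 93.500000.


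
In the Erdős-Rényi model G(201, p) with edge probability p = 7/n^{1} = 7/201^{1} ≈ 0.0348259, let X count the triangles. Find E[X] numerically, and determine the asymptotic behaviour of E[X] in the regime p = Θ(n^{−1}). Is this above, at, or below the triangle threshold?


Number of potential triangles: C(201, 3) = 1333300.
Each occurs with probability p³ ≈ (0.0348259)³ ≈ 4.22382531e-05.
By linearity: E[X] = C(201, 3)·p³ ≈ 1333300 · 4.22382531e-05 ≈ 56.316263.
Here α = 1, so p = 7/n is exactly at the triangle threshold p ~ 1/n. Asymptotically E[X] → c³/6 = 7³/6 = 343/6 ≈ 57.166667, a bounded constant. In this regime the triangle count is asymptotically Poisson(c³/6).

E[X] ≈ 56.316263; in regime p = Θ(1/n^{1}) E[X] stays bounded (at the triangle threshold p ~ 1/n).


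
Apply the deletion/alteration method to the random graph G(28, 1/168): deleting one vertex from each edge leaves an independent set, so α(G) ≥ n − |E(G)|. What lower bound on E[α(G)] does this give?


E[|E(G)|] = C(28, 2)·p = 378 · (1/168) = 9/4.
E[α(G)] ≥ n − E[|E(G)|] = 28 − 9/4 = 103/4.
Numerically: ≈ 25.7500.
(This is only a lower bound; the true E[α(G)] may be larger.)

E[α(G)] ≥ 103/4 ≈ 25.7500.


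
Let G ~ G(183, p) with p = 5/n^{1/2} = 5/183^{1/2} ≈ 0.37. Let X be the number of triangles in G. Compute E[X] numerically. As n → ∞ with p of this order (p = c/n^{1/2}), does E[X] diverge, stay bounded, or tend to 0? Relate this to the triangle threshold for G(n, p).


Number of potential triangles: C(183, 3) = 1004731.
Each occurs with probability p³ ≈ (0.37)³ ≈ 5.04933e-02.
By linearity: E[X] = C(183, 3)·p³ ≈ 1004731 · 5.04933e-02 ≈ 50732.140.
Since α = 1/2 < 1, p = c/n^{1/2} ≫ 1/n is above the triangle threshold p ~ 1/n. Asymptotically E[X] ~ (c³/6)·n^{3(1−α)} = (5³/6)·n^{1.5} → ∞; triangles are abundant w.h.p.

E[X] ≈ 50732.140; in regime p = Θ(1/n^{1/2}) E[X] diverges (above the triangle threshold p ~ 1/n).


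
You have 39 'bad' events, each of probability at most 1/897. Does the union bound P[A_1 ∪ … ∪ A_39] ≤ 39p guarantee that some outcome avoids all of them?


Union bound: P[∪_{i=1}^{39} A_i] ≤ Σ_i P[A_i] ≤ 39·p = 39·(1/897) = 1/23.
Numerically: 1/23 ≈ 0.043.
Is 1/23 < 1? YES.
Since P[∪ A_i] ≤ 1/23 < 1, the complement has P[∩ A_i^c] ≥ 1 − 1/23 = 22/23 > 0, so some outcome avoids every A_i.

39·p = 1/23 ≈ 0.043; existence CERTIFIED by the union bound.


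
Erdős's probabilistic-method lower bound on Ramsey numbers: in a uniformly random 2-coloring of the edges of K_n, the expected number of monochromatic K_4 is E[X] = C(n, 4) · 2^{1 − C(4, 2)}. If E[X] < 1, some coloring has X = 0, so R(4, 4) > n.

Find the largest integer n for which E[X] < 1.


We need C(n, 4) · 2^{1 − 6} < 1, i.e. C(n, 4) < 2^{6 − 1} = 32.
Check values of n near the boundary:
  n = 5: C(5, 4) = 5; 5 < 32? YES
  n = 6: C(6, 4) = 15; 15 < 32? YES
  n = 7: C(7, 4) = 35; 35 < 32? NO
  n = 8: C(8, 4) = 70; 70 < 32? NO
The largest n with C(n, 4) < 32 is n = 6 (where E[X] = 15/32 ≈ 0.46875). Hence R(4, 4) > 6, i.e. R(4, 4) ≥ 7.

Largest n = 6; hence R(4, 4) > 6.


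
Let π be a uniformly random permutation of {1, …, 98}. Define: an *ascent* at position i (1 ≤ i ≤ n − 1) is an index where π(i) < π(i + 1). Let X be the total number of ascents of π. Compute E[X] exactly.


Write X = Σ X_I over i = 1, …, 97, with X_I the indicator of one ascent.
There are 97 indicators.
For each fixed i, the pair (π(i), π(i+1)) is a uniformly random ordered pair of distinct values from {1, …, 98}; by symmetry P[π(i) < π(i+1)] = 1/2.
By linearity: E[X] = 97 · (1/2) = (98 − 1) · (1/2) = 97/2 ≈ 48.50000.

E[X] = 97/2 = 48.50000.


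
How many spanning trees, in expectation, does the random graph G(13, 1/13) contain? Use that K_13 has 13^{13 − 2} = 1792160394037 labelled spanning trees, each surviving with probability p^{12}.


K_13 has 13^{13 − 2} = 1792160394037 labelled spanning trees.
For each such spanning tree H, let X_H = 1 if all 12 edges of H are present in G. Then P[X_H = 1] = p^{12} = (1/13)^{12} = 1/23298085122481.
By linearity of expectation: E[X] = Σ_H E[X_H] = 1792160394037 · p^{12} = 1792160394037 · 1/23298085122481 = 1/13.
Numerically: E[X] ≈ 0.076923.

E[X] = 1792160394037 · (1/13)^{12} = 1/13 ≈ 0.076923.


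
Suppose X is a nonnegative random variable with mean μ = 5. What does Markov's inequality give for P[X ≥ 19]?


μ = E[X] = 5, a = 19.
Markov: P[X ≥ 19] ≤ μ/a = (5)/19 = 5/19.
Numerically: ≈ 0.2632.
(Since a = 19 > μ = 5.0000, the bound 5/19 is < 1 and informative.)

P[X ≥ 19] ≤ 5/19 ≈ 0.2632.


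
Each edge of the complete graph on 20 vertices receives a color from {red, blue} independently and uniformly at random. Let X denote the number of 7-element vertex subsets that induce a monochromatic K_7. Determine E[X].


Let X = Σ_S X_S over the C(20, 7) = 77520 subsets S of size 7, where X_S = 1 if the K_7 on S is monochromatic.
For a fixed S, the K_7 on S has C(7, 2) = 21 edges. P[all 21 edges red] = (1/2)^21, and likewise for blue, so P[monochromatic] = 2·(1/2)^21 = 2^{1 − 21} = 1/1048576.
Summing: E[X] = C(20, 7) · 2^{1 − 21} = 77520 · 1/1048576 = 4845/65536.
Numerically: E[X] ≈ 0.0739.

E[X] = C(20,7)·2^(1−C(7,2)) = 4845/65536 ≈ 0.0739.


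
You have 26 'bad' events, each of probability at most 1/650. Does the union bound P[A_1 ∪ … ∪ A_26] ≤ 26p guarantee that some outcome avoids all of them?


Union bound: P[∪_{i=1}^{26} A_i] ≤ Σ_i P[A_i] ≤ 26·p = 26·(1/650) = 1/25.
Numerically: 1/25 ≈ 0.040.
Is 1/25 < 1? YES.
Since P[∪ A_i] ≤ 1/25 < 1, the complement has P[∩ A_i^c] ≥ 1 − 1/25 = 24/25 > 0, so some outcome avoids every A_i.

26·p = 1/25 ≈ 0.040; existence CERTIFIED by the union bound.


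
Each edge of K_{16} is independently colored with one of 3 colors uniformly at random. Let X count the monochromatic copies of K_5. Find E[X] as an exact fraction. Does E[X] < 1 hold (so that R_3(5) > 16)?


E[X] = C(16, 5) · 3^{1 − 10} = 4368 · 3^{−9} = 4368/19683.
As a reduced fraction: E[X] = 1456/6561 ≈ 0.2219174.
Is E[X] < 1? YES.
Since E[X] < 1, there exists a 3-coloring of K_{16} with no monochromatic K_5; hence R_3(5) > 16.

E[X] = 1456/6561 ≈ 0.2219174; E[X] < 1, so R_3(5) > 16.


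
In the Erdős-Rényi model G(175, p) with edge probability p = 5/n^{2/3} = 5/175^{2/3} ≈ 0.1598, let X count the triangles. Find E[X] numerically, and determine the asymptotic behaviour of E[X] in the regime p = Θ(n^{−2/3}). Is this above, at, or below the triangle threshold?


Number of potential triangles: C(175, 3) = 877975.
Each occurs with probability p³ ≈ (0.1598)³ ≈ 4.081633e-03.
By linearity: E[X] = C(175, 3)·p³ ≈ 877975 · 4.081633e-03 ≈ 3583.5714.
Since α = 2/3 < 1, p = c/n^{2/3} ≫ 1/n is above the triangle threshold p ~ 1/n. Asymptotically E[X] ~ (c³/6)·n^{3(1−α)} = (5³/6)·n^{1} → ∞; triangles are abundant w.h.p.

E[X] ≈ 3583.5714; in regime p = Θ(1/n^{2/3}) E[X] diverges (above the triangle threshold p ~ 1/n).


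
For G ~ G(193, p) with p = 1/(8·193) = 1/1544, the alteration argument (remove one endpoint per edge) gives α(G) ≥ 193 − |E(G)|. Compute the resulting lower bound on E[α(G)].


E[|E(G)|] = C(193, 2)·p = 18528 · (1/1544) = 12.
E[α(G)] ≥ n − E[|E(G)|] = 193 − 12 = 181.
Numerically: ≈ 181.000000.
(This is only a lower bound; the true E[α(G)] may be larger.)

E[α(G)] ≥ 181 ≈ 181.000000.


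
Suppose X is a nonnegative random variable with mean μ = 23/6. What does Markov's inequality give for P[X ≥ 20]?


μ = E[X] = 23/6, a = 20.
Markov: P[X ≥ 20] ≤ μ/a = (23/6)/20 = 23/120.
Numerically: ≈ 0.1917.
(Since a = 20 > μ = 3.8333, the bound 23/120 is < 1 and informative.)

P[X ≥ 20] ≤ 23/120 ≈ 0.1917.


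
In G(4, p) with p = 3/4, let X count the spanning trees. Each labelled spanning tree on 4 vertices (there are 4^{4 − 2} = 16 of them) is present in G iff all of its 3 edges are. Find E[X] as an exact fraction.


K_4 has 4^{4 − 2} = 16 labelled spanning trees.
For each such spanning tree H, let X_H = 1 if all 3 edges of H are present in G. Then P[X_H = 1] = p^{3} = (3/4)^{3} = 27/64.
Summing the indicators: E[X] = Σ_H E[X_H] = 16 · p^{3} = 16 · 27/64 = 27/4.
Numerically: E[X] ≈ 6.75.

E[X] = 16 · (3/4)^{3} = 27/4 ≈ 6.75.


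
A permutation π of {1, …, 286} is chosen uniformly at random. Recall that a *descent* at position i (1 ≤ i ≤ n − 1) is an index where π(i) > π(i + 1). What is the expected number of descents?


Write X = Σ X_I over i = 1, …, 285, with X_I the indicator of one descent.
There are 285 indicators.
For each fixed i, the pair (π(i), π(i+1)) is a uniformly random ordered pair of distinct values from {1, …, 286}; by symmetry P[π(i) > π(i+1)] = 1/2.
By linearity: E[X] = 285 · (1/2) = (286 − 1) · (1/2) = 285/2 ≈ 142.5000.

E[X] = 285/2 = 142.5000.


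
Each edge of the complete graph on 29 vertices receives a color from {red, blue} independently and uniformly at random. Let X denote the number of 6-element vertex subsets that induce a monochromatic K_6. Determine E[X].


Let X = Σ_S X_S over the C(29, 6) = 475020 subsets S of size 6, where X_S = 1 if the K_6 on S is monochromatic.
For a fixed S, the K_6 on S has C(6, 2) = 15 edges. P[all 15 edges red] = (1/2)^15, and likewise for blue, so P[monochromatic] = 2·(1/2)^15 = 2^{1 − 15} = 1/16384.
Summing: E[X] = C(29, 6) · 2^{1 − 15} = 475020 · 1/16384 = 118755/4096.
Numerically: E[X] ≈ 28.992920.

E[X] = C(29,6)·2^(1−C(6,2)) = 118755/4096 ≈ 28.992920.


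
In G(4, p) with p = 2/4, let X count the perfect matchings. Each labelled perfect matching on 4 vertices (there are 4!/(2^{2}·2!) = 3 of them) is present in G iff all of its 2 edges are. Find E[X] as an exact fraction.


K_4 has 4!/(2^{2}·2!) = 3 labelled perfect matchings.
For each such perfect matching H, let X_H = 1 if all 2 edges of H are present in G. Then P[X_H = 1] = p^{2} = (1/2)^{2} = 1/4.
Summing the indicators: E[X] = Σ_H E[X_H] = 3 · p^{2} = 3 · 1/4 = 3/4.
Numerically: E[X] ≈ 0.75.

E[X] = 3 · (1/2)^{2} = 3/4 ≈ 0.75.


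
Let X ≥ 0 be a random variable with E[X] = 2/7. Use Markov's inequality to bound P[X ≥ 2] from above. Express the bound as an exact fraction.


μ = E[X] = 2/7, a = 2.
Markov: P[X ≥ 2] ≤ μ/a = (2/7)/2 = 1/7.
Numerically: ≈ 0.142857.
(Since a = 2 > μ = 0.285714, the bound 1/7 is < 1 and informative.)

P[X ≥ 2] ≤ 1/7 ≈ 0.142857.


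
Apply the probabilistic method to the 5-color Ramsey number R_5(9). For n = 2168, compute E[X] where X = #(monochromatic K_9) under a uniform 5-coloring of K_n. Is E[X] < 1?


E[X] = C(2168, 9) · 5^{1 − 36} = 2867804175977929537095120 · 5^{−35} = 2867804175977929537095120/2910383045673370361328125.
As a reduced fraction: E[X] = 573560835195585907419024/582076609134674072265625 ≈ 0.98537.
Is E[X] < 1? YES.
Since E[X] < 1, there exists a 5-coloring of K_{2168} with no monochromatic K_9; hence R_5(9) > 2168.

E[X] = 573560835195585907419024/582076609134674072265625 ≈ 0.98537; E[X] < 1, so R_5(9) > 2168.


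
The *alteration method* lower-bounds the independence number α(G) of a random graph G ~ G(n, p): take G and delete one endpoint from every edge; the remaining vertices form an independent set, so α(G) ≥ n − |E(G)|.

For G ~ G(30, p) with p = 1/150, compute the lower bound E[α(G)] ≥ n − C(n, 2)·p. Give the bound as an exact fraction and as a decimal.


E[|E(G)|] = C(30, 2)·p = 435 · (1/150) = 29/10.
E[α(G)] ≥ n − E[|E(G)|] = 30 − 29/10 = 271/10.
Numerically: ≈ 27.100000.
(This is only a lower bound; the true E[α(G)] may be larger.)

E[α(G)] ≥ 271/10 ≈ 27.100000.


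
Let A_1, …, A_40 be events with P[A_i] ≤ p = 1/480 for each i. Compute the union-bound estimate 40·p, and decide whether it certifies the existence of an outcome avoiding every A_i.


Union bound: P[∪_{i=1}^{40} A_i] ≤ Σ_i P[A_i] ≤ 40·p = 40·(1/480) = 1/12.
Numerically: 1/12 ≈ 0.083.
Is 1/12 < 1? YES.
Since P[∪ A_i] ≤ 1/12 < 1, the complement has P[∩ A_i^c] ≥ 1 − 1/12 = 11/12 > 0, so some outcome avoids every A_i.

40·p = 1/12 ≈ 0.083; existence CERTIFIED by the union bound.


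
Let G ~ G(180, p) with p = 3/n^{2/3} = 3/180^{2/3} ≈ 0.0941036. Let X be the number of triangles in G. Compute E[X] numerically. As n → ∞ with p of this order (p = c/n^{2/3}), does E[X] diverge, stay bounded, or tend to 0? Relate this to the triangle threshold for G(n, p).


Number of potential triangles: C(180, 3) = 955860.
Each occurs with probability p³ ≈ (0.0941036)³ ≈ 8.33333333e-04.
By linearity: E[X] = C(180, 3)·p³ ≈ 955860 · 8.33333333e-04 ≈ 796.550000.
Since α = 2/3 < 1, p = c/n^{2/3} ≫ 1/n is above the triangle threshold p ~ 1/n. Asymptotically E[X] ~ (c³/6)·n^{3(1−α)} = (3³/6)·n^{1} → ∞; triangles are abundant w.h.p.

E[X] ≈ 796.550000; in regime p = Θ(1/n^{2/3}) E[X] diverges (above the triangle threshold p ~ 1/n).


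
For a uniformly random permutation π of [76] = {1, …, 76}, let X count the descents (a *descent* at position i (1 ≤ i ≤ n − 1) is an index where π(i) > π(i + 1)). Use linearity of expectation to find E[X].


Write X = Σ X_I over i = 1, …, 75, with X_I the indicator of one descent.
There are 75 indicators.
For each fixed i, the pair (π(i), π(i+1)) is a uniformly random ordered pair of distinct values from {1, …, 76}; by symmetry P[π(i) > π(i+1)] = 1/2.
By linearity: E[X] = 75 · (1/2) = (76 − 1) · (1/2) = 75/2 ≈ 37.500.

E[X] = 75/2 = 37.500.


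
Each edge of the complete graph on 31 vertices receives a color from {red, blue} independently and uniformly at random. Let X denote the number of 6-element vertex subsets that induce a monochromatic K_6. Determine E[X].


Let X = Σ_S X_S over the C(31, 6) = 736281 subsets S of size 6, where X_S = 1 if the K_6 on S is monochromatic.
For a fixed S, the K_6 on S has C(6, 2) = 15 edges. P[all 15 edges red] = (1/2)^15, and likewise for blue, so P[monochromatic] = 2·(1/2)^15 = 2^{1 − 15} = 1/16384.
Summing: E[X] = C(31, 6) · 2^{1 − 15} = 736281 · 1/16384 = 736281/16384.
Numerically: E[X] ≈ 44.9390.

E[X] = C(31,6)·2^(1−C(6,2)) = 736281/16384 ≈ 44.9390.


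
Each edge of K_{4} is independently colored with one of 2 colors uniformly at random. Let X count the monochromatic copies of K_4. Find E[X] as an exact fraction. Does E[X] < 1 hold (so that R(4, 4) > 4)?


E[X] = C(4, 4) · 2^{1 − 6} = 1 · 2^{−5} = 1/32.
As a reduced fraction: E[X] = 1/32 ≈ 0.0312500.
Is E[X] < 1? YES.
Since E[X] < 1, there exists a 2-coloring of K_{4} with no monochromatic K_4; hence R(4, 4) > 4.

E[X] = 1/32 ≈ 0.0312500; E[X] < 1, so R(4, 4) > 4.


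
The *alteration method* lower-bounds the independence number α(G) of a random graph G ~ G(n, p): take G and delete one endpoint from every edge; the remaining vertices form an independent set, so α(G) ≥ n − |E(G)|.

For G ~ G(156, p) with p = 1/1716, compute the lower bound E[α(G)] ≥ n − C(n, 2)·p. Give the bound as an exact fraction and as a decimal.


E[|E(G)|] = C(156, 2)·p = 12090 · (1/1716) = 155/22.
E[α(G)] ≥ n − E[|E(G)|] = 156 − 155/22 = 3277/22.
Numerically: ≈ 148.9545.
(This is only a lower bound; the true E[α(G)] may be larger.)

E[α(G)] ≥ 3277/22 ≈ 148.9545.


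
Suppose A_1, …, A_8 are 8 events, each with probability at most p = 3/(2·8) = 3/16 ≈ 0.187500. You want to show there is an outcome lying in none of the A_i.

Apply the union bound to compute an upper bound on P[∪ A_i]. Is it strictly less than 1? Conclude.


Union bound: P[∪_{i=1}^{8} A_i] ≤ Σ_i P[A_i] ≤ 8·p = 8·(3/16) = 3/2.
Numerically: 3/2 ≈ 1.500000.
Is 3/2 < 1? NO.
Since the bound 3/2 is ≥ 1, the union bound is uninformative here; it does NOT by itself certify existence.

8·p = 3/2 ≈ 1.500000; existence NOT certified by the union bound.


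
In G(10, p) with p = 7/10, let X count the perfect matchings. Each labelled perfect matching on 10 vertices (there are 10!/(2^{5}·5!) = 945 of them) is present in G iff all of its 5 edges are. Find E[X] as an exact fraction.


K_10 has 10!/(2^{5}·5!) = 945 labelled perfect matchings.
For each such perfect matching H, let X_H = 1 if all 5 edges of H are present in G. Then P[X_H = 1] = p^{5} = (7/10)^{5} = 16807/100000.
By linearity: E[X] = Σ_H E[X_H] = 945 · p^{5} = 945 · 16807/100000 = 3176523/20000.
Numerically: E[X] ≈ 159.

E[X] = 945 · (7/10)^{5} = 3176523/20000 ≈ 159.
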